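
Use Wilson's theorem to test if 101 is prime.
(100)! mod 101 = 100. Since 100 ≡ -1 (mod 101), 101 is prime.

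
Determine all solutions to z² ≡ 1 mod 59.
The square roots of 1 mod 59 are 1 and 58. Verify: 1² = 1 ≡ 1 mod 59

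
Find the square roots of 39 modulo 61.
The square roots of 39 mod 61 are 10 and 51. Verify: 10² = 100 ≡ 39 (mod 61)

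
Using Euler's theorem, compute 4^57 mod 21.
By Euler: 4^{12} ≡ 1 (mod 21) since gcd(4, 21) = 1. 57 = 4×12 + 9. So 4^{57} ≡ 4^{9} ≡ 1 (mod 21)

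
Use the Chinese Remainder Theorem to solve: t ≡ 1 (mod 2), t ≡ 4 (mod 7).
M = 2 × 7 = 14. M₁ = 7, y₁ ≡ 1 (mod 2). M₂ = 2, y₂ ≡ 4 (mod 7). t = 1×7×1 + 4×2×4 ≡ 11 (mod 14)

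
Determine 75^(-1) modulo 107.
Since 107 is prime, by Fermat 75^(-1) ≡ 75^{105} ≡ 10 mod 107. Verify: 75 × 10 = 750 ≡ 1 mod 107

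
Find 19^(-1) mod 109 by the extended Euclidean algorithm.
Extended GCD: 19(23) + 109(-4) = 1. So 19^(-1) ≡ 23 mod 109. Verify: 19 × 23 = 437 ≡ 1 mod 109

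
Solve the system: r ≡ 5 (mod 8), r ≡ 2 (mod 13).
M = 8 × 13 = 104. M₁ = 13, y₁ ≡ 5 (mod 8). M₂ = 8, y₂ ≡ 5 (mod 13). r = 5×13×5 + 2×8×5 ≡ 93 (mod 104)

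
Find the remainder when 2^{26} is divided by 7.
By Fermat: 2^{6} ≡ 1 (mod 7). 26 = 4×6 + 2. So 2^{26} ≡ 2^{2} ≡ 4 (mod 7)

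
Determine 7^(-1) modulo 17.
Since 17 is prime, by Fermat 7^(-1) ≡ 7^{15} ≡ 5 (mod 17). Verify: 7 × 5 = 35 ≡ 1 (mod 17)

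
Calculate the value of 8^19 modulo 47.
By repeated squaring mod 47: 8^{1}≡8, 8^{2}≡17, 8^{4}≡7, 8^{8}≡2, 8^{16}≡4. Then 8^{19} = 8^{16+2+1} ≡ 4 × 17 × 8 ≡ 27 mod 47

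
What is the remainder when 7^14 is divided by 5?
Using Fermat: 7^{4} ≡ 1 (mod 5). 14 ≡ 2 (mod 4). So 7^{14} ≡ 7^{2} ≡ 4 (mod 5)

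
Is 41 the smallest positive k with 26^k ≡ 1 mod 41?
Powers of 26 mod 41: 26^1≡26, 26^2≡20, 26^3≡28, 26^4≡31, 26^5≡27, 26^6≡5, 26^7≡7, 26^8≡18, 26^9≡17, 26^10≡32, 26^11≡12, 26^12≡25, 26^13≡35, 26^14≡8, 26^15≡3, 26^16≡37, 26^17≡19, 26^18≡2, 26^19≡11, 26^20≡40, 26^21≡15, 26^22≡21, 26^23≡13, 26^24≡10, 26^25≡14, 26^26≡36, 26^27≡34, 26^28≡23, 26^29≡24, 26^30≡9, 26^31≡29, 26^32≡16, 26^33≡6, 26^34≡33, 26^35≡38, 26^36≡4, 26^37≡22, 26^38≡39, 26^39≡30, 26^40≡1. Already 26^40≡1, so the order is 40 < 41. No, the actual order is 40.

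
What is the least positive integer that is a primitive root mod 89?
g = 3. For each prime q|88: 3^{44}≡88, 3^{8}≡64, none ≡ 1, so ord_89(3) = 88 and 3 is a primitive root.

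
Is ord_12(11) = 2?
Powers of 11 mod 12: 11^1≡11, 11^2≡1. First k with 11^k≡1 is k=2. Yes, ord_12(11) = 2.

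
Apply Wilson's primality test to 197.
(196)! mod 197 = 196. Since 196 ≡ -1 (mod 197), 197 is prime.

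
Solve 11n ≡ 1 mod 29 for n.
Since 29 is prime, by Fermat 11^(-1) ≡ 11^{27} ≡ 8 mod 29. Verify: 11 × 8 = 88 ≡ 1 mod 29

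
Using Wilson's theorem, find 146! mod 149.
(148)! = (146)! × (147) × (148) ≡ -1 mod 149. So (146)! ≡ -1 × [(148)(147)]^(-1) ≡ 74 mod 149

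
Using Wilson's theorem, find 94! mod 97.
(96)! = (94)! × (95) × (96) ≡ -1 (mod 97). So (94)! ≡ -1 × [(96)(95)]^(-1) ≡ 48 (mod 97)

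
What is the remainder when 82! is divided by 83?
By Wilson's theorem, (82)! ≡ -1 ≡ 82 mod 83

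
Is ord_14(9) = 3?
Powers of 9 mod 14: 9^1≡9, 9^2≡11, 9^3≡1. First k with 9^k≡1 is k=3. Yes, ord_14(9) = 3.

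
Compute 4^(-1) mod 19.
Since 19 is prime, by Fermat 4^(-1) ≡ 4^{17} ≡ 5 mod 19. Verify: 4 × 5 = 20 ≡ 1 mod 19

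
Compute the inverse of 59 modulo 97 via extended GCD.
Extended GCD: 59(-23) + 97(14) = 1. So 59^(-1) ≡ -23 ≡ 74 mod 97. Verify: 59 × 74 = 4366 ≡ 1 mod 97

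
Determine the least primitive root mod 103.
g = 5. Powers: [5, 25, 22, 7, 35, 72, 51, ...] generates all 102 non-zero residues.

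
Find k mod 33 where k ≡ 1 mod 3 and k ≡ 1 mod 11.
M = 3 × 11 = 33. M₁ = 11, y₁ ≡ 2 mod 3. M₂ = 3, y₂ ≡ 4 mod 11. k = 1×11×2 + 1×3×4 ≡ 1 mod 33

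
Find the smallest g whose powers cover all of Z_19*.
g = 2. Powers: [2, 4, 8, 16, 13, 7, ...] generates all 18 non-zero residues.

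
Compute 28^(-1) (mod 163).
Since 163 is prime, by Fermat 28^(-1) ≡ 28^{161} ≡ 99 (mod 163). Verify: 28 × 99 = 2772 ≡ 1 (mod 163)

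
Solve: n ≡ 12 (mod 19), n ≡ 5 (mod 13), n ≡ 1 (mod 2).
M = 19 × 13 × 2 = 494. M₁ = 26, y₁ ≡ 11 (mod 19). M₂ = 38, y₂ ≡ 12 (mod 13). M₃ = 247, y₃ ≡ 1 (mod 2). n = 12×26×11 + 5×38×12 + 1×247×1 ≡ 31 (mod 494)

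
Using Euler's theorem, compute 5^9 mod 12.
By Euler: 5^{4} ≡ 1 (mod 12) since gcd(5, 12) = 1. 9 = 2×4 + 1. So 5^{9} ≡ 5^{1} ≡ 5 (mod 12)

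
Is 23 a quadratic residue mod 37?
By Euler's criterion: 23^{18} ≡ 36 mod 37. Since this equals -1 (≡ 36), 23 is not a QR.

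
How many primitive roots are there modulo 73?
There are φ(73-1) = φ(72) = 24 primitive roots modulo 73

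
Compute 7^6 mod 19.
By repeated squaring (mod 19): 7^{1}≡7, 7^{2}≡11, 7^{4}≡7. Then 7^{6} = 7^{4+2} ≡ 7 × 11 ≡ 1 (mod 19)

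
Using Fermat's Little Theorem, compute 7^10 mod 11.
By Fermat's Little Theorem, 7^{10} ≡ 1 mod 11 since 11 is prime and gcd(7, 11) = 1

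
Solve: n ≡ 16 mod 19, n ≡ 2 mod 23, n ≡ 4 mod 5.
M = 19 × 23 × 5 = 2185. M₁ = 115, y₁ ≡ 1 mod 19. M₂ = 95, y₂ ≡ 8 mod 23. M₃ = 437, y₃ ≡ 3 mod 5. n = 16×115×1 + 2×95×8 + 4×437×3 ≡ 2049 mod 2185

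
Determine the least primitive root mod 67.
g = 2. Powers: [2, 4, 8, 16, 32, 64, 61, 55, ...] generates all 66 non-zero residues.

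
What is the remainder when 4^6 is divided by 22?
By repeated squaring mod 22: 4^{1}≡4, 4^{2}≡16, 4^{4}≡14. Then 4^{6} = 4^{4+2} ≡ 14 × 16 ≡ 4 mod 22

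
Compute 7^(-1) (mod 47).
Since 47 is prime, by Fermat 7^(-1) ≡ 7^{45} ≡ 27 (mod 47). Verify: 7 × 27 = 189 ≡ 1 (mod 47)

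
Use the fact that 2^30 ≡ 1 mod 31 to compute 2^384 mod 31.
By Fermat: 2^{30} ≡ 1 mod 31. 384 ≡ 24 mod 30. So 2^{384} ≡ 2^{24} ≡ 16 mod 31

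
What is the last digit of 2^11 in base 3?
Using Fermat: 2^{2} ≡ 1 mod 3. 11 ≡ 1 mod 2. So 2^{11} ≡ 2^{1} ≡ 2 mod 3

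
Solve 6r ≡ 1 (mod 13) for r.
Since 13 is prime, by Fermat 6^(-1) ≡ 6^{11} ≡ 11 (mod 13). Verify: 6 × 11 = 66 ≡ 1 (mod 13)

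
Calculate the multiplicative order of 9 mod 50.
Powers of 9 mod 50: 9^1≡9, 9^2≡31, 9^3≡29, 9^4≡11, 9^5≡49, 9^6≡41, 9^7≡19, 9^8≡21, 9^9≡39, 9^10≡1. So the order of 9 is 10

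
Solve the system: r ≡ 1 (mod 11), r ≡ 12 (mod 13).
M = 11 × 13 = 143. M₁ = 13, y₁ ≡ 6 (mod 11). M₂ = 11, y₂ ≡ 6 (mod 13). r = 1×13×6 + 12×11×6 ≡ 12 (mod 143)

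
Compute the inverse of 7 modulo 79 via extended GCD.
Extended GCD: 7(34) + 79(-3) = 1. So 7^(-1) ≡ 34 (mod 79). Verify: 7 × 34 = 238 ≡ 1 (mod 79)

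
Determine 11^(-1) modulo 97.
Since 97 is prime, by Fermat 11^(-1) ≡ 11^{95} ≡ 53 (mod 97). Verify: 11 × 53 = 583 ≡ 1 (mod 97)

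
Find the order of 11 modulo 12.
Powers of 11 mod 12: 11^1≡11, 11^2≡1. So the order of 11 is 2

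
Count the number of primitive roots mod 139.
There are φ(139-1) = φ(138) = 44 primitive roots modulo 139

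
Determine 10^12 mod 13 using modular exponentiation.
Using Fermat: 10^{12} ≡ 1 (mod 13). 12 ≡ 0 (mod 12). So 10^{12} ≡ 10^{0} ≡ 1 (mod 13)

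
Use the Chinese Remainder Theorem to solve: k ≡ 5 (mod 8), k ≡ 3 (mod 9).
M = 8 × 9 = 72. M₁ = 9, y₁ ≡ 1 (mod 8). M₂ = 8, y₂ ≡ 8 (mod 9). k = 5×9×1 + 3×8×8 ≡ 21 (mod 72)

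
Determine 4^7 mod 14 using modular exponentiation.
By repeated squaring (mod 14): 4^{1}≡4, 4^{2}≡2, 4^{4}≡4. Then 4^{7} = 4^{4+2+1} ≡ 4 × 2 × 4 ≡ 4 (mod 14)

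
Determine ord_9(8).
Powers of 8 mod 9: 8^1≡8, 8^2≡1. ord_9(8) = 2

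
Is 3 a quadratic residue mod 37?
By Euler's criterion: 3^{18} ≡ 1 mod 37. Since this equals 1, 3 is a QR.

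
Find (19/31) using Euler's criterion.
(19/31) = 19^{15} mod 31 = 1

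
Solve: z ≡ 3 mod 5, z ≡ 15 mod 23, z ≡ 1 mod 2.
M = 5 × 23 × 2 = 230. M₁ = 46, y₁ ≡ 1 mod 5. M₂ = 10, y₂ ≡ 7 mod 23. M₃ = 115, y₃ ≡ 1 mod 2. z = 3×46×1 + 15×10×7 + 1×115×1 ≡ 153 mod 230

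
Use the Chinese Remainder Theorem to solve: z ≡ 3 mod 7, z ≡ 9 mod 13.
M = 7 × 13 = 91. M₁ = 13, y₁ ≡ 6 mod 7. M₂ = 7, y₂ ≡ 2 mod 13. z = 3×13×6 + 9×7×2 ≡ 87 mod 91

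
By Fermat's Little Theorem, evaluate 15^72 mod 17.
By Fermat: 15^{16} ≡ 1 (mod 17). 72 = 4×16 + 8. So 15^{72} ≡ 15^{8} ≡ 1 (mod 17)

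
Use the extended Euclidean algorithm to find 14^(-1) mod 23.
Extended GCD: 14(5) + 23(-3) = 1. So 14^(-1) ≡ 5 (mod 23). Verify: 14 × 5 = 70 ≡ 1 (mod 23)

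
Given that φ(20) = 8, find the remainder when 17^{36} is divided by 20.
By Euler: 17^{8} ≡ 1 (mod 20) since gcd(17, 20) = 1. 36 = 4×8 + 4. So 17^{36} ≡ 17^{4} ≡ 1 (mod 20)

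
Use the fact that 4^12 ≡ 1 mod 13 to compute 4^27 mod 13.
By Fermat: 4^{12} ≡ 1 mod 13. 27 = 2×12 + 3. So 4^{27} ≡ 4^{3} ≡ 12 mod 13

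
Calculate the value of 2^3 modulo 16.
2^{3} = 8 ≡ 8 mod 16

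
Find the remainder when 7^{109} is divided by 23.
By Fermat: 7^{22} ≡ 1 mod 23. 109 = 4×22 + 21. So 7^{109} ≡ 7^{21} ≡ 10 mod 23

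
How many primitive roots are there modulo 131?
There are φ(131-1) = φ(130) = 48 primitive roots modulo 131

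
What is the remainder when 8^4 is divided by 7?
8^{4} = 4096 ≡ 1 (mod 7)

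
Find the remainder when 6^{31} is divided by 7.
By Fermat: 6^{6} ≡ 1 (mod 7). 31 = 5×6 + 1. So 6^{31} ≡ 6^{1} ≡ 6 (mod 7)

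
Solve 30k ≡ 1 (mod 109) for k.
Since 109 is prime, by Fermat 30^(-1) ≡ 30^{107} ≡ 40 (mod 109). Verify: 30 × 40 = 1200 ≡ 1 (mod 109)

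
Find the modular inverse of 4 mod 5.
Since 5 is prime, by Fermat 4^(-1) ≡ 4^{3} ≡ 4 (mod 5). Verify: 4 × 4 = 16 ≡ 1 (mod 5)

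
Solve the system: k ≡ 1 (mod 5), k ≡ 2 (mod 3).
M = 5 × 3 = 15. M₁ = 3, y₁ ≡ 2 (mod 5). M₂ = 5, y₂ ≡ 2 (mod 3). k = 1×3×2 + 2×5×2 ≡ 11 (mod 15)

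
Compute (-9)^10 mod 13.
By repeated squaring (mod 13): (-9)^{1}≡4, (-9)^{2}≡3, (-9)^{4}≡9, (-9)^{8}≡3. Then (-9)^{10} = (-9)^{8+2} ≡ 3 × 3 ≡ 9 (mod 13)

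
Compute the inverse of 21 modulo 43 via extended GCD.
Extended GCD: 21(-2) + 43(1) = 1. So 21^(-1) ≡ -2 ≡ 41 (mod 43). Verify: 21 × 41 = 861 ≡ 1 (mod 43)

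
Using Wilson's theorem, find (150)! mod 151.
By Wilson's theorem, (150)! ≡ -1 ≡ 150 (mod 151)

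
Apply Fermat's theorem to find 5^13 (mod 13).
By Fermat: 5^{12} ≡ 1 (mod 13). So 5^{13} = 5^{12} · 5^{1} ≡ 5^{1} ≡ 5 (mod 13)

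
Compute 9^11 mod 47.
By repeated squaring mod 47: 9^{1}≡9, 9^{2}≡34, 9^{4}≡28, 9^{8}≡32. Then 9^{11} = 9^{8+2+1} ≡ 32 × 34 × 9 ≡ 16 mod 47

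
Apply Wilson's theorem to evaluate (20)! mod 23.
(22)! = (20)! × (21) × (22) ≡ -1 mod 23. So (20)! ≡ -1 × [(22)(21)]^(-1) ≡ 11 mod 23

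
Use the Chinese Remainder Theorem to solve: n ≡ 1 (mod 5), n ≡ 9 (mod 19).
M = 5 × 19 = 95. M₁ = 19, y₁ ≡ 4 (mod 5). M₂ = 5, y₂ ≡ 4 (mod 19). n = 1×19×4 + 9×5×4 ≡ 66 (mod 95)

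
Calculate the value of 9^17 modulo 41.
By repeated squaring (mod 41): 9^{1}≡9, 9^{2}≡40, 9^{4}≡1, 9^{8}≡1, 9^{16}≡1. Then 9^{17} = 9^{16+1} ≡ 1 × 9 ≡ 9 (mod 41)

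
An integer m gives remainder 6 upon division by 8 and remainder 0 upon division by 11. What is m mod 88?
M = 8 × 11 = 88. M₁ = 11, y₁ ≡ 3 mod 8. M₂ = 8, y₂ ≡ 7 mod 11. m = 6×11×3 + 0×8×7 ≡ 22 mod 88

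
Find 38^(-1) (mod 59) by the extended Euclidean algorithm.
Extended GCD: 38(14) + 59(-9) = 1. So 38^(-1) ≡ 14 (mod 59). Verify: 38 × 14 = 532 ≡ 1 (mod 59)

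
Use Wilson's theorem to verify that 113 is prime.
(112)! mod 113 = 112. Since this equals -1 (mod 113), Wilson confirms 113 is prime.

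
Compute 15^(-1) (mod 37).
Since 37 is prime, by Fermat 15^(-1) ≡ 15^{35} ≡ 5 (mod 37). Verify: 15 × 5 = 75 ≡ 1 (mod 37)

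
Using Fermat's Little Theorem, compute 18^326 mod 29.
By Fermat: 18^{28} ≡ 1 mod 29. 326 ≡ 18 mod 28. So 18^{326} ≡ 18^{18} ≡ 4 mod 29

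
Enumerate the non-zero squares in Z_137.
Quadratic residues modulo 137: {1, 2, 4, 7, 8, 9, 11, 14, 15, 16, 17, 18, 19, 22, 25, 28, 30, 32, 34, 36, 37, 38, 39, 44, 49, 50, 56, 59, 60, 61, 63, 64, 65, 68, 69, 72, 73, 74, 76, 77, 78, 81, 87, 88, 93, 98, 99, 100, 101, 103, 105, 107, 109, 112, 115, 118, 119, 120, 121, 122, 123, 126, 128, 129, 130, 133, 135, 136}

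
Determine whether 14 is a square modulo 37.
By Euler's criterion: 14^{18} ≡ 36 (mod 37). Since this equals -1 (≡ 36), 14 is not a QR.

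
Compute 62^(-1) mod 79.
Since 79 is prime, by Fermat 62^(-1) ≡ 62^{77} ≡ 65 mod 79. Verify: 62 × 65 = 4030 ≡ 1 mod 79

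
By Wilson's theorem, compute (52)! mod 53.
By Wilson's theorem, (52)! ≡ -1 ≡ 52 mod 53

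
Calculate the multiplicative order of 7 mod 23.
Powers of 7 mod 23: 7^1≡7, 7^2≡3, 7^3≡21, 7^4≡9, 7^5≡17, 7^6≡4, 7^7≡5, 7^8≡12, 7^9≡15, 7^10≡13, 7^11≡22, 7^12≡16, 7^13≡20, 7^14≡2, 7^15≡14, 7^16≡6, 7^17≡19, 7^18≡18, 7^19≡11, 7^20≡8, 7^21≡10, 7^22≡1. Order = 22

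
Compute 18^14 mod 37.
By repeated squaring mod 37: 18^{1}≡18, 18^{2}≡28, 18^{4}≡7, 18^{8}≡12. Then 18^{14} = 18^{8+4+2} ≡ 12 × 7 × 28 ≡ 21 mod 37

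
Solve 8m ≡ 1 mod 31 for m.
Since 31 is prime, by Fermat 8^(-1) ≡ 8^{29} ≡ 4 mod 31. Verify: 8 × 4 = 32 ≡ 1 mod 31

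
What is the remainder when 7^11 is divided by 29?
By repeated squaring mod 29: 7^{1}≡7, 7^{2}≡20, 7^{4}≡23, 7^{8}≡7. Then 7^{11} = 7^{8+2+1} ≡ 7 × 20 × 7 ≡ 23 mod 29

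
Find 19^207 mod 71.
Using Fermat: 19^{70} ≡ 1 mod 71. 207 ≡ 67 mod 70. So 19^{207} ≡ 19^{67} ≡ 38 mod 71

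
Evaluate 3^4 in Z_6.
3^{4} = 81 ≡ 3 (mod 6)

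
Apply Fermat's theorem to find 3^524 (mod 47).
By Fermat: 3^{46} ≡ 1 (mod 47). 524 ≡ 18 (mod 46). So 3^{524} ≡ 3^{18} ≡ 6 (mod 47)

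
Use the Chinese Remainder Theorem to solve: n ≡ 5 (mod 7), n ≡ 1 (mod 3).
M = 7 × 3 = 21. M₁ = 3, y₁ ≡ 5 (mod 7). M₂ = 7, y₂ ≡ 1 (mod 3). n = 5×3×5 + 1×7×1 ≡ 19 (mod 21)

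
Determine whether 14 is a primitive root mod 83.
ord_83(14) divides 82. For each prime q|82: 14^{41}≡82, 14^{2}≡30, none ≡ 1. So 14 has order 82 and is a primitive root mod 83.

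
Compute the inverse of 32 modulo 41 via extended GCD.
Extended GCD: 32(9) + 41(-7) = 1. So 32^(-1) ≡ 9 mod 41. Verify: 32 × 9 = 288 ≡ 1 mod 41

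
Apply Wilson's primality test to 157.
(156)! mod 157 = 156. Since 156 ≡ -1 (mod 157), 157 is prime.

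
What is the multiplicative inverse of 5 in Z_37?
Since 37 is prime, by Fermat 5^(-1) ≡ 5^{35} ≡ 15 (mod 37). Verify: 5 × 15 = 75 ≡ 1 (mod 37)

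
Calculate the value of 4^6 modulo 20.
By repeated squaring (mod 20): 4^{1}≡4, 4^{2}≡16, 4^{4}≡16. Then 4^{6} = 4^{4+2} ≡ 16 × 16 ≡ 16 (mod 20)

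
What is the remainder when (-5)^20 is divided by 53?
By repeated squaring mod 53: (-5)^{1}≡48, (-5)^{2}≡25, (-5)^{4}≡42, (-5)^{8}≡15, (-5)^{16}≡13. Then (-5)^{20} = (-5)^{16+4} ≡ 13 × 42 ≡ 16 mod 53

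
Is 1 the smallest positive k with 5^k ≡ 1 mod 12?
Powers of 5 mod 12: 5^1≡5, 5^2≡1. 5^1≡5≢1, so ord ≠ 1. No, the actual order is 2.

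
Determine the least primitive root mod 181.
g = 2. For each prime q|180: 2^{90}≡180, 2^{60}≡48, 2^{36}≡59, none ≡ 1, so ord_181(2) = 180 and 2 is a primitive root.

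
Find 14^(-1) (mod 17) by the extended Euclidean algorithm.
Extended GCD: 14(-6) + 17(5) = 1. So 14^(-1) ≡ -6 ≡ 11 (mod 17). Verify: 14 × 11 = 154 ≡ 1 (mod 17)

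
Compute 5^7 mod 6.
By repeated squaring mod 6: 5^{1}≡5, 5^{2}≡1, 5^{4}≡1. Then 5^{7} = 5^{4+2+1} ≡ 1 × 1 × 5 ≡ 5 mod 6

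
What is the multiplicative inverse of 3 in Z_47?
Since 47 is prime, by Fermat 3^(-1) ≡ 3^{45} ≡ 16 (mod 47). Verify: 3 × 16 = 48 ≡ 1 (mod 47)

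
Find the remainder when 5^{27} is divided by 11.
By Fermat: 5^{10} ≡ 1 mod 11. 27 = 2×10 + 7. So 5^{27} ≡ 5^{7} ≡ 3 mod 11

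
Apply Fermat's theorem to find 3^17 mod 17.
By Fermat: 3^{16} ≡ 1 mod 17. So 3^{17} = 3^{16} · 3^{1} ≡ 3^{1} ≡ 3 mod 17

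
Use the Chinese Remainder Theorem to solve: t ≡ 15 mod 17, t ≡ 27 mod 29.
M = 17 × 29 = 493. M₁ = 29, y₁ ≡ 10 mod 17. M₂ = 17, y₂ ≡ 12 mod 29. t = 15×29×10 + 27×17×12 ≡ 491 mod 493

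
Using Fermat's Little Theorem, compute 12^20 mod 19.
By Fermat: 12^{18} ≡ 1 (mod 19). So 12^{20} = 12^{18} · 12^{2} ≡ 12^{2} ≡ 11 (mod 19)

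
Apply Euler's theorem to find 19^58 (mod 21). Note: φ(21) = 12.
By Euler: 19^{12} ≡ 1 (mod 21) since gcd(19, 21) = 1. 58 = 4×12 + 10. So 19^{58} ≡ 19^{10} ≡ 16 (mod 21)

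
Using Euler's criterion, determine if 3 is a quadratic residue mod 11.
By Euler's criterion: 3^{5} ≡ 1 mod 11. Since this equals 1, 3 is a QR.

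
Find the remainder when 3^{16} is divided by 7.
By Fermat: 3^{6} ≡ 1 (mod 7). 16 = 2×6 + 4. So 3^{16} ≡ 3^{4} ≡ 4 (mod 7)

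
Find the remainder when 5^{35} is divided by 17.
By Fermat: 5^{16} ≡ 1 (mod 17). 35 = 2×16 + 3. So 5^{35} ≡ 5^{3} ≡ 6 (mod 17)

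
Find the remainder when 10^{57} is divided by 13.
By Fermat: 10^{12} ≡ 1 mod 13. 57 = 4×12 + 9. So 10^{57} ≡ 10^{9} ≡ 12 mod 13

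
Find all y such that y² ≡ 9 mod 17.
The square roots of 9 mod 17 are 14 and 3. Verify: 14² = 196 ≡ 9 mod 17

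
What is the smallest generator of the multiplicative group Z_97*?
g = 5. For each prime q|96: 5^{48}≡96, 5^{32}≡35, none ≡ 1, so ord_97(5) = 96 and 5 is a primitive root.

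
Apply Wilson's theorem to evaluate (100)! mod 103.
(102)! = (100)! × (101) × (102) ≡ -1 mod 103. So (100)! ≡ -1 × [(102)(101)]^(-1) ≡ 51 mod 103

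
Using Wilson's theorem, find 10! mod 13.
(12)! = (10)! × (11) × (12) ≡ -1 (mod 13). So (10)! ≡ -1 × [(12)(11)]^(-1) ≡ 6 (mod 13)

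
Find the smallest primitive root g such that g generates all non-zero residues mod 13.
g = 2. Powers: [2, 4, 8, 3, 6, 12, ...] generates all 12 non-zero residues.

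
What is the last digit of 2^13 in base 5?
Using Fermat: 2^{4} ≡ 1 (mod 5). 13 ≡ 1 (mod 4). So 2^{13} ≡ 2^{1} ≡ 2 (mod 5)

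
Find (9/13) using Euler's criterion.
(9/13) = 9^{6} mod 13 = 1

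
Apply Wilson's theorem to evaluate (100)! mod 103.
(102)! = (100)! × (101) × (102) ≡ -1 mod 103. So (100)! ≡ -1 × [(102)(101)]^(-1) ≡ 51 mod 103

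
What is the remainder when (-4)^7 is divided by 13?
By repeated squaring mod 13: (-4)^{1}≡9, (-4)^{2}≡3, (-4)^{4}≡9. Then (-4)^{7} = (-4)^{4+2+1} ≡ 9 × 3 × 9 ≡ 9 mod 13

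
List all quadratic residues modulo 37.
QRs mod 37: {1, 3, 4, 7, 9, 10, 11, 12, 16, 21, 25, 26, 27, 28, 30, 33, 34, 36}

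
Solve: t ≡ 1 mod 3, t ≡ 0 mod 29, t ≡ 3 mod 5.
M = 3 × 29 × 5 = 435. M₁ = 145, y₁ ≡ 1 mod 3. M₂ = 15, y₂ ≡ 2 mod 29. M₃ = 87, y₃ ≡ 3 mod 5. t = 1×145×1 + 0×15×2 + 3×87×3 ≡ 58 mod 435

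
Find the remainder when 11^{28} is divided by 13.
By Fermat: 11^{12} ≡ 1 (mod 13). 28 = 2×12 + 4. So 11^{28} ≡ 11^{4} ≡ 3 (mod 13)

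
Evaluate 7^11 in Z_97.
By repeated squaring (mod 97): 7^{1}≡7, 7^{2}≡49, 7^{4}≡73, 7^{8}≡91. Then 7^{11} = 7^{8+2+1} ≡ 91 × 49 × 7 ≡ 76 (mod 97)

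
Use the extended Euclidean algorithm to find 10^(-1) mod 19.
Extended GCD: 10(2) + 19(-1) = 1. So 10^(-1) ≡ 2 mod 19. Verify: 10 × 2 = 20 ≡ 1 mod 19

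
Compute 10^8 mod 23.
By repeated squaring (mod 23): 10^{1}≡10, 10^{2}≡8, 10^{4}≡18, 10^{8}≡2. So 10^{8} ≡ 2 (mod 23)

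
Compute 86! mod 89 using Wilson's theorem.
(88)! = (86)! × (87) × (88) ≡ -1 mod 89. So (86)! ≡ -1 × [(88)(87)]^(-1) ≡ 44 mod 89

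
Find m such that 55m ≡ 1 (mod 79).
Since 79 is prime, by Fermat 55^(-1) ≡ 55^{77} ≡ 23 (mod 79). Verify: 55 × 23 = 1265 ≡ 1 (mod 79)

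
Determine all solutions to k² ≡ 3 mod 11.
The square roots of 3 mod 11 are 5 and 6. Verify: 5² = 25 ≡ 3 mod 11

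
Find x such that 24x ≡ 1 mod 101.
Since 101 is prime, by Fermat 24^(-1) ≡ 24^{99} ≡ 80 mod 101. Verify: 24 × 80 = 1920 ≡ 1 mod 101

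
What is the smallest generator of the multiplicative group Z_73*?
g = 5. Powers: [5, 25, 52, 41, 59, 3, 15, 2, 10, ...] generates all 72 non-zero residues.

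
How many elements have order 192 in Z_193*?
A prime p has φ(p-1) primitive roots; here φ(192) = 64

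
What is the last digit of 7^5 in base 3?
Using Fermat: 7^{2} ≡ 1 (mod 3). 5 ≡ 1 (mod 2). So 7^{5} ≡ 7^{1} ≡ 1 (mod 3)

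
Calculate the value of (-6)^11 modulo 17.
By repeated squaring mod 17: (-6)^{1}≡11, (-6)^{2}≡2, (-6)^{4}≡4, (-6)^{8}≡16. Then (-6)^{11} = (-6)^{8+2+1} ≡ 16 × 2 × 11 ≡ 12 mod 17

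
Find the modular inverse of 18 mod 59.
Since 59 is prime, by Fermat 18^(-1) ≡ 18^{57} ≡ 23 (mod 59). Verify: 18 × 23 = 414 ≡ 1 (mod 59)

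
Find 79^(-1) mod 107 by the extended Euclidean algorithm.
Extended GCD: 79(42) + 107(-31) = 1. So 79^(-1) ≡ 42 mod 107. Verify: 79 × 42 = 3318 ≡ 1 mod 107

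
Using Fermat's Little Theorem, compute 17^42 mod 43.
By Fermat's Little Theorem, 17^{42} ≡ 1 (mod 43) since 43 is prime and gcd(17, 43) = 1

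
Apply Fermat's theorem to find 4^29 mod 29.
By Fermat: 4^{28} ≡ 1 mod 29. So 4^{29} = 4^{28} · 4^{1} ≡ 4^{1} ≡ 4 mod 29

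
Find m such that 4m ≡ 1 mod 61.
Since 61 is prime, by Fermat 4^(-1) ≡ 4^{59} ≡ 46 mod 61. Verify: 4 × 46 = 184 ≡ 1 mod 61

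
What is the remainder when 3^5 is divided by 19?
By repeated squaring (mod 19): 3^{1}≡3, 3^{2}≡9, 3^{4}≡5. Then 3^{5} = 3^{4+1} ≡ 5 × 3 ≡ 15 (mod 19)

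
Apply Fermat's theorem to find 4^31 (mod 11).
By Fermat: 4^{10} ≡ 1 (mod 11). 31 = 3×10 + 1. So 4^{31} ≡ 4^{1} ≡ 4 (mod 11)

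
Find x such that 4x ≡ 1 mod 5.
Since 5 is prime, by Fermat 4^(-1) ≡ 4^{3} ≡ 4 mod 5. Verify: 4 × 4 = 16 ≡ 1 mod 5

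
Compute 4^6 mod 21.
By repeated squaring mod 21: 4^{1}≡4, 4^{2}≡16, 4^{4}≡4. Then 4^{6} = 4^{4+2} ≡ 4 × 16 ≡ 1 mod 21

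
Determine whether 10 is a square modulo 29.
By Euler's criterion: 10^{14} ≡ 28 mod 29. Since this equals -1 (≡ 28), 10 is not a QR.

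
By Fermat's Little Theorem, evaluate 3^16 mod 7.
By Fermat: 3^{6} ≡ 1 mod 7. 16 = 2×6 + 4. So 3^{16} ≡ 3^{4} ≡ 4 mod 7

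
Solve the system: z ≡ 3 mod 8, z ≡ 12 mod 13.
M = 8 × 13 = 104. M₁ = 13, y₁ ≡ 5 mod 8. M₂ = 8, y₂ ≡ 5 mod 13. z = 3×13×5 + 12×8×5 ≡ 51 mod 104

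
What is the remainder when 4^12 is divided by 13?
Using Fermat: 4^{12} ≡ 1 (mod 13). 12 ≡ 0 (mod 12). So 4^{12} ≡ 4^{0} ≡ 1 (mod 13)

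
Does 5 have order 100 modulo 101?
5^{25} ≡ 1 mod 101 and 25 < 100, so ord_101(5) = 25 ≠ 100 and 5 is not a primitive root.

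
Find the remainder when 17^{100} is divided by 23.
By Fermat: 17^{22} ≡ 1 mod 23. 100 = 4×22 + 12. So 17^{100} ≡ 17^{12} ≡ 6 mod 23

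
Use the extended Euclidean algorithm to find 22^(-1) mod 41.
Extended GCD: 22(-13) + 41(7) = 1. So 22^(-1) ≡ -13 ≡ 28 (mod 41). Verify: 22 × 28 = 616 ≡ 1 (mod 41)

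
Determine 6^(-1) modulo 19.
Since 19 is prime, by Fermat 6^(-1) ≡ 6^{17} ≡ 16 (mod 19). Verify: 6 × 16 = 96 ≡ 1 (mod 19)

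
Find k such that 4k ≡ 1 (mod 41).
Since 41 is prime, by Fermat 4^(-1) ≡ 4^{39} ≡ 31 (mod 41). Verify: 4 × 31 = 124 ≡ 1 (mod 41)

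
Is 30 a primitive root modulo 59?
ord_59(30) divides 58. For each prime q|58: 30^{29}≡58, 30^{2}≡15, none ≡ 1. So 30 has order 58 and is a primitive root mod 59.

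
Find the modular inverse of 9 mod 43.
Since 43 is prime, by Fermat 9^(-1) ≡ 9^{41} ≡ 24 (mod 43). Verify: 9 × 24 = 216 ≡ 1 (mod 43)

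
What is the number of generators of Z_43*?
There are φ(43-1) = φ(42) = 12 primitive roots modulo 43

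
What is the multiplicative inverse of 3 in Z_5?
Since 5 is prime, by Fermat 3^(-1) ≡ 3^{3} ≡ 2 mod 5. Verify: 3 × 2 = 6 ≡ 1 mod 5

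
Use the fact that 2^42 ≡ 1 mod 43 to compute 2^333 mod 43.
By Fermat: 2^{42} ≡ 1 mod 43. 333 ≡ 39 mod 42. So 2^{333} ≡ 2^{39} ≡ 27 mod 43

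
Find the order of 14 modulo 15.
Powers of 14 mod 15: 14^1≡14, 14^2≡1. Order = 2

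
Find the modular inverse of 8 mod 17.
Since 17 is prime, by Fermat 8^(-1) ≡ 8^{15} ≡ 15 (mod 17). Verify: 8 × 15 = 120 ≡ 1 (mod 17)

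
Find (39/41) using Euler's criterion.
(39/41) = 39^{20} mod 41 = 1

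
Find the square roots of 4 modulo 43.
The square roots of 4 mod 43 are 41 and 2. Verify: 41² = 1681 ≡ 4 mod 43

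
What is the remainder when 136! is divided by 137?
By Wilson's theorem, (136)! ≡ -1 ≡ 136 mod 137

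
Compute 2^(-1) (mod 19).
Since 19 is prime, by Fermat 2^(-1) ≡ 2^{17} ≡ 10 (mod 19). Verify: 2 × 10 = 20 ≡ 1 (mod 19)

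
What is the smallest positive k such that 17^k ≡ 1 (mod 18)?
Powers of 17 mod 18: 17^1≡17, 17^2≡1. Order = 2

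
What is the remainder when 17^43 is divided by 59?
By repeated squaring mod 59: 17^{1}≡17, 17^{2}≡53, 17^{4}≡36, 17^{8}≡57, 17^{16}≡4, 17^{32}≡16. Then 17^{43} = 17^{32+8+2+1} ≡ 16 × 57 × 53 × 17 ≡ 19 mod 59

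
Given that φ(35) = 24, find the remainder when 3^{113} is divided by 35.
By Euler: 3^{24} ≡ 1 mod 35 since gcd(3, 35) = 1. 113 = 4×24 + 17. So 3^{113} ≡ 3^{17} ≡ 33 mod 35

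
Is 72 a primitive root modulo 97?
72^{48} ≡ 1 (mod 97) and 48 < 96, so ord_97(72) = 48 ≠ 96 and 72 is not a primitive root.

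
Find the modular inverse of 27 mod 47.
Since 47 is prime, by Fermat 27^(-1) ≡ 27^{45} ≡ 7 (mod 47). Verify: 27 × 7 = 189 ≡ 1 (mod 47)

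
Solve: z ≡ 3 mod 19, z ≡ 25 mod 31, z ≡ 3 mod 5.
M = 19 × 31 × 5 = 2945. M₁ = 155, y₁ ≡ 13 mod 19. M₂ = 95, y₂ ≡ 16 mod 31. M₃ = 589, y₃ ≡ 4 mod 5. z = 3×155×13 + 25×95×16 + 3×589×4 ≡ 1048 mod 2945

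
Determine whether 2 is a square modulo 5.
By Euler's criterion: 2^{2} ≡ 4 mod 5. Since this equals -1 (≡ 4), 2 is not a QR.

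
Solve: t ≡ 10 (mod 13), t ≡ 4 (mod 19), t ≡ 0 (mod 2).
M = 13 × 19 × 2 = 494. M₁ = 38, y₁ ≡ 12 (mod 13). M₂ = 26, y₂ ≡ 11 (mod 19). M₃ = 247, y₃ ≡ 1 (mod 2). t = 10×38×12 + 4×26×11 + 0×247×1 ≡ 270 (mod 494)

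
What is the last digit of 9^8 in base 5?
Using Fermat: 9^{4} ≡ 1 mod 5. 8 ≡ 0 mod 4. So 9^{8} ≡ 9^{0} ≡ 1 mod 5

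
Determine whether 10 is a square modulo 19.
By Euler's criterion: 10^{9} ≡ 18 mod 19. Since this equals -1 (≡ 18), 10 is not a QR.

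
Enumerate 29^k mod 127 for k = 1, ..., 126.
29^1, 29^2, ..., 29^{126} mod 127: [29, 79, 5, 18, 14, 25, 90, 70, 125, 69, 96, 117, 91, 99, 77, 74, 114, 4, 116, 62, 20, 72, 56, 100, 106, 26, 119, 22, 3, 87, 110, 15, 54, 42, 75, 16, 83, 121, 80, 34, 97, 19, 43, 104, 95, 88, 12, 94, 59, 60, 89, 41, 46, 64, 78, 103, 66, 9, 7, 76, 45, 35, 126, 98, 48, 122, 109, 113, 102, 37, 57, 2, 58, 31, 10, 36, 28, 50, 53, 13, 123, 11, 65, 107, 55, 71, 27, 21, 101, 8, 105, 124, 40, 17, 112, 73, 85, 52, 111, 44, 6, 47, 93, 30, 108, 84, 23, 32, 39, 115, 33, 68, 67, 38, 86, 81, 63, 49, 24, 61, 118, 120, 51, 82, 92, 1]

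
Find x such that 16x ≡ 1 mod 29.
Since 29 is prime, by Fermat 16^(-1) ≡ 16^{27} ≡ 20 mod 29. Verify: 16 × 20 = 320 ≡ 1 mod 29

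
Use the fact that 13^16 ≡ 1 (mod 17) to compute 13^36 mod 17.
By Fermat: 13^{16} ≡ 1 (mod 17). 36 = 2×16 + 4. So 13^{36} ≡ 13^{4} ≡ 1 (mod 17)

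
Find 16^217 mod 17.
Using Fermat: 16^{16} ≡ 1 mod 17. 217 ≡ 9 mod 16. So 16^{217} ≡ 16^{9} ≡ 16 mod 17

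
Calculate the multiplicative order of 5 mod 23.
Powers of 5 mod 23: 5^1≡5, 5^2≡2, 5^3≡10, 5^4≡4, 5^5≡20, 5^6≡8, 5^7≡17, 5^8≡16, 5^9≡11, 5^10≡9, 5^11≡22, 5^12≡18, 5^13≡21, 5^14≡13, 5^15≡19, 5^16≡3, 5^17≡15, 5^18≡6, 5^19≡7, 5^20≡12, 5^21≡14, 5^22≡1. So the order of 5 is 22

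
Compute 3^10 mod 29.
By repeated squaring (mod 29): 3^{1}≡3, 3^{2}≡9, 3^{4}≡23, 3^{8}≡7. Then 3^{10} = 3^{8+2} ≡ 7 × 9 ≡ 5 (mod 29)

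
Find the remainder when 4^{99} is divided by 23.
By Fermat: 4^{22} ≡ 1 (mod 23). 99 = 4×22 + 11. So 4^{99} ≡ 4^{11} ≡ 1 (mod 23)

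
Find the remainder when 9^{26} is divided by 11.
By Fermat: 9^{10} ≡ 1 mod 11. 26 = 2×10 + 6. So 9^{26} ≡ 9^{6} ≡ 9 mod 11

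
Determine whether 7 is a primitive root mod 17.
ord_17(7) divides 16. For each prime q|16: 7^{8}≡16, none ≡ 1. So 7 has order 16 and is a primitive root mod 17.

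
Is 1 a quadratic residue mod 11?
By Euler's criterion: 1^{5} ≡ 1 mod 11. Since this equals 1, 1 is a QR.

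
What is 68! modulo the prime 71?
(70)! = (68)! × (69) × (70) ≡ -1 mod 71. So (68)! ≡ -1 × [(70)(69)]^(-1) ≡ 35 mod 71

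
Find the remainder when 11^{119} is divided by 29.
By Fermat: 11^{28} ≡ 1 mod 29. 119 = 4×28 + 7. So 11^{119} ≡ 11^{7} ≡ 12 mod 29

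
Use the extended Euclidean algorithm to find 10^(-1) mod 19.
Extended GCD: 10(2) + 19(-1) = 1. So 10^(-1) ≡ 2 mod 19. Verify: 10 × 2 = 20 ≡ 1 mod 19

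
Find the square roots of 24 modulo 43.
The square roots of 24 mod 43 are 14 and 29. Verify: 14² = 196 ≡ 24 mod 43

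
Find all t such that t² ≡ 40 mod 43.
The square roots of 40 mod 43 are 13 and 30. Verify: 13² = 169 ≡ 40 mod 43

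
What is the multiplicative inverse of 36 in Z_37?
Since 37 is prime, by Fermat 36^(-1) ≡ 36^{35} ≡ 36 mod 37. Verify: 36 × 36 = 1296 ≡ 1 mod 37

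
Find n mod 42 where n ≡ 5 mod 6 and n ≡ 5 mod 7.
M = 6 × 7 = 42. M₁ = 7, y₁ ≡ 1 mod 6. M₂ = 6, y₂ ≡ 6 mod 7. n = 5×7×1 + 5×6×6 ≡ 5 mod 42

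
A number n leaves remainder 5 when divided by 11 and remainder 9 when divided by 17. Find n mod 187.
M = 11 × 17 = 187. M₁ = 17, y₁ ≡ 2 mod 11. M₂ = 11, y₂ ≡ 14 mod 17. n = 5×17×2 + 9×11×14 ≡ 60 mod 187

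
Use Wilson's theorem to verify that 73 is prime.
(72)! mod 73 = 72. Since this equals -1 (mod 73), Wilson confirms 73 is prime.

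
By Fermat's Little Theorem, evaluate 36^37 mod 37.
By Fermat: 36^{36} ≡ 1 mod 37. So 36^{37} = 36^{36} · 36^{1} ≡ 36^{1} ≡ 36 mod 37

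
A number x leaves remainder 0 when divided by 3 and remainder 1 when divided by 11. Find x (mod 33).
M = 3 × 11 = 33. M₁ = 11, y₁ ≡ 2 (mod 3). M₂ = 3, y₂ ≡ 4 (mod 11). x = 0×11×2 + 1×3×4 ≡ 12 (mod 33)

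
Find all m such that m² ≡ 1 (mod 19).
The square roots of 1 mod 19 are 1 and 18. Verify: 1² = 1 ≡ 1 (mod 19)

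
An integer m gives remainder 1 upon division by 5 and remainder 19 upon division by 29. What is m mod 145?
M = 5 × 29 = 145. M₁ = 29, y₁ ≡ 4 mod 5. M₂ = 5, y₂ ≡ 6 mod 29. m = 1×29×4 + 19×5×6 ≡ 106 mod 145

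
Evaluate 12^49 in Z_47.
Using Fermat: 12^{46} ≡ 1 (mod 47). 49 ≡ 3 (mod 46). So 12^{49} ≡ 12^{3} ≡ 36 (mod 47)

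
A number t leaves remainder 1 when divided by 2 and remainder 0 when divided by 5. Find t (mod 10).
M = 2 × 5 = 10. M₁ = 5, y₁ ≡ 1 (mod 2). M₂ = 2, y₂ ≡ 3 (mod 5). t = 1×5×1 + 0×2×3 ≡ 5 (mod 10)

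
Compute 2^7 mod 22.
By repeated squaring mod 22: 2^{1}≡2, 2^{2}≡4, 2^{4}≡16. Then 2^{7} = 2^{4+2+1} ≡ 16 × 4 × 2 ≡ 18 mod 22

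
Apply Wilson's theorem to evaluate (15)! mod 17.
(16)! = (15)! × (16) ≡ -1 (mod 17). So (15)! ≡ -1 × (16)^(-1) ≡ (-1)×(-1) = 1 (mod 17)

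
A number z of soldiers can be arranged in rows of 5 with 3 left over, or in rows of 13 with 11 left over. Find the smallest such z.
M = 5 × 13 = 65. M₁ = 13, y₁ ≡ 2 mod 5. M₂ = 5, y₂ ≡ 8 mod 13. z = 3×13×2 + 11×5×8 ≡ 63 mod 65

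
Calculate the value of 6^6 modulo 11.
By repeated squaring (mod 11): 6^{1}≡6, 6^{2}≡3, 6^{4}≡9. Then 6^{6} = 6^{4+2} ≡ 9 × 3 ≡ 5 (mod 11)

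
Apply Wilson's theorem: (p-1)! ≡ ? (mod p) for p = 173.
By Wilson's theorem, (172)! ≡ -1 ≡ 172 mod 173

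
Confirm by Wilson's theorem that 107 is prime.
(106)! mod 107 = 106. Since this equals -1 (mod 107), Wilson confirms 107 is prime.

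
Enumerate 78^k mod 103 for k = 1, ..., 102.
78^1, 78^2, ..., 78^{102} mod 103: [78, 7, 31, 49, 11, 34, 77, 32, 24, 18, 65, 23, 43, 58, 95, 97, 47, 61, 20, 15, 37, 2, 53, 14, 62, 98, 22, 68, 51, 64, 48, 36, 27, 46, 86, 13, 87, 91, 94, 19, 40, 30, 74, 4, 3, 28, 21, 93, 44, 33, 102, 25, 96, 72, 54, 92, 69, 26, 71, 79, 85, 38, 80, 60, 45, 8, 6, 56, 42, 83, 88, 66, 101, 50, 89, 41, 5, 81, 35, 52, 39, 55, 67, 76, 57, 17, 90, 16, 12, 9, 84, 63, 73, 29, 99, 100, 75, 82, 10, 59, 70, 1]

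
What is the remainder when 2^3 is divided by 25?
2^{3} = 8 ≡ 8 mod 25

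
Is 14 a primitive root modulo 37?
14^{12} ≡ 1 mod 37 and 12 < 36, so ord_37(14) = 12 ≠ 36 and 14 is not a primitive root.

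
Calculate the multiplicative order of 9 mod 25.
Powers of 9 mod 25: 9^1≡9, 9^2≡6, 9^3≡4, 9^4≡11, 9^5≡24, 9^6≡16, 9^7≡19, 9^8≡21, 9^9≡14, 9^10≡1. Order = 10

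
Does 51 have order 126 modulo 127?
51^{42} ≡ 1 (mod 127) and 42 < 126, so ord_127(51) = 42 ≠ 126 and 51 is not a primitive root.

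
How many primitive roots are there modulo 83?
Number of primitive roots mod 83 = φ(p-1) = φ(82) = 40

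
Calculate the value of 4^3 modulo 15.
4^{3} = 64 ≡ 4 (mod 15)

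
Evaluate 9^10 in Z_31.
By repeated squaring (mod 31): 9^{1}≡9, 9^{2}≡19, 9^{4}≡20, 9^{8}≡28. Then 9^{10} = 9^{8+2} ≡ 28 × 19 ≡ 5 (mod 31)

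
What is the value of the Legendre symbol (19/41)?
(19/41) = 19^{20} mod 41 = -1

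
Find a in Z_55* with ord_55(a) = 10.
41 has order 10 mod 55 since 41^{10} ≡ 1 (mod 55) and no smaller power works.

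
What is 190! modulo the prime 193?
(192)! = (190)! × (191) × (192) ≡ -1 (mod 193). So (190)! ≡ -1 × [(192)(191)]^(-1) ≡ 96 (mod 193)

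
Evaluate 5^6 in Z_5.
By repeated squaring mod 5: 5^{1}≡0, 5^{2}≡0, 5^{4}≡0. Then 5^{6} = 5^{4+2} ≡ 0 × 0 ≡ 0 mod 5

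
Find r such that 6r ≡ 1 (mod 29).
Since 29 is prime, by Fermat 6^(-1) ≡ 6^{27} ≡ 5 (mod 29). Verify: 6 × 5 = 30 ≡ 1 (mod 29)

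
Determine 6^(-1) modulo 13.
Since 13 is prime, by Fermat 6^(-1) ≡ 6^{11} ≡ 11 mod 13. Verify: 6 × 11 = 66 ≡ 1 mod 13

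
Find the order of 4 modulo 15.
Powers of 4 mod 15: 4^1≡4, 4^2≡1. So the order of 4 is 2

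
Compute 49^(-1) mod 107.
Since 107 is prime, by Fermat 49^(-1) ≡ 49^{105} ≡ 83 mod 107. Verify: 49 × 83 = 4067 ≡ 1 mod 107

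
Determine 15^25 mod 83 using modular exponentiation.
By repeated squaring mod 83: 15^{1}≡15, 15^{2}≡59, 15^{4}≡78, 15^{8}≡25, 15^{16}≡44. Then 15^{25} = 15^{16+8+1} ≡ 44 × 25 × 15 ≡ 66 mod 83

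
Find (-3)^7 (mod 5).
Using Fermat: (-3)^{4} ≡ 1 (mod 5). 7 ≡ 3 (mod 4). So (-3)^{7} ≡ (-3)^{3} ≡ 3 (mod 5)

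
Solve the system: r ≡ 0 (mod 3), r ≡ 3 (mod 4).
M = 3 × 4 = 12. M₁ = 4, y₁ ≡ 1 (mod 3). M₂ = 3, y₂ ≡ 3 (mod 4). r = 0×4×1 + 3×3×3 ≡ 3 (mod 12)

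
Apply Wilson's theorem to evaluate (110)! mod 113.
(112)! = (110)! × (111) × (112) ≡ -1 mod 113. So (110)! ≡ -1 × [(112)(111)]^(-1) ≡ 56 mod 113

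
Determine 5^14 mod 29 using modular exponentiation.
By repeated squaring (mod 29): 5^{1}≡5, 5^{2}≡25, 5^{4}≡16, 5^{8}≡24. Then 5^{14} = 5^{8+4+2} ≡ 24 × 16 × 25 ≡ 1 (mod 29)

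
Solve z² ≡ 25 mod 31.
The square roots of 25 mod 31 are 5 and 26. Verify: 5² = 25 ≡ 25 mod 31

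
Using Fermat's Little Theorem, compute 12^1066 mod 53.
By Fermat: 12^{52} ≡ 1 (mod 53). 1066 ≡ 26 (mod 52). So 12^{1066} ≡ 12^{26} ≡ 52 (mod 53)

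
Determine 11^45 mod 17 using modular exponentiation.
Using Fermat: 11^{16} ≡ 1 mod 17. 45 ≡ 13 mod 16. So 11^{45} ≡ 11^{13} ≡ 7 mod 17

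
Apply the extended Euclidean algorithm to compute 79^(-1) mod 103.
Extended GCD: 79(30) + 103(-23) = 1. So 79^(-1) ≡ 30 (mod 103). Verify: 79 × 30 = 2370 ≡ 1 (mod 103)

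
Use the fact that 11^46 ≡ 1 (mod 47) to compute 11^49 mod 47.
By Fermat: 11^{46} ≡ 1 (mod 47). So 11^{49} = 11^{46} · 11^{3} ≡ 11^{3} ≡ 15 (mod 47)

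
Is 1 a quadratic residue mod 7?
By Euler's criterion: 1^{3} ≡ 1 mod 7. Since this equals 1, 1 is a QR.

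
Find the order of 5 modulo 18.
Powers of 5 mod 18: 5^1≡5, 5^2≡7, 5^3≡17, 5^4≡13, 5^5≡11, 5^6≡1. So the order of 5 is 6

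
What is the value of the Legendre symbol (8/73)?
(8/73) = 8^{36} mod 73 = 1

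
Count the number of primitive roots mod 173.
There are φ(173-1) = φ(172) = 84 primitive roots modulo 173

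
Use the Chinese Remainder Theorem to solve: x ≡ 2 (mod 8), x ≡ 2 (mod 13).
M = 8 × 13 = 104. M₁ = 13, y₁ ≡ 5 (mod 8). M₂ = 8, y₂ ≡ 5 (mod 13). x = 2×13×5 + 2×8×5 ≡ 2 (mod 104)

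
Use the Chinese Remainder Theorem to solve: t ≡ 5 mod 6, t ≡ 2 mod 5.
M = 6 × 5 = 30. M₁ = 5, y₁ ≡ 5 mod 6. M₂ = 6, y₂ ≡ 1 mod 5. t = 5×5×5 + 2×6×1 ≡ 17 mod 30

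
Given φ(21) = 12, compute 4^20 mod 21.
By Euler: 4^{12} ≡ 1 mod 21 since gcd(4, 21) = 1. 20 = 1×12 + 8. So 4^{20} ≡ 4^{8} ≡ 16 mod 21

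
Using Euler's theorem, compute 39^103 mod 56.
By Euler: 39^{24} ≡ 1 (mod 56) since gcd(39, 56) = 1. 103 = 4×24 + 7. So 39^{103} ≡ 39^{7} ≡ 39 (mod 56)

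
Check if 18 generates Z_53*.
ord_53(18) divides 52. For each prime q|52: 18^{26}≡52, 18^{4}≡36, none ≡ 1. So 18 has order 52 and is a primitive root mod 53.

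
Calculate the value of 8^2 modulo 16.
8^{2} = 64 ≡ 0 (mod 16)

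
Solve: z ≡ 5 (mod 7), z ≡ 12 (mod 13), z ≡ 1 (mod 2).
M = 7 × 13 × 2 = 182. M₁ = 26, y₁ ≡ 3 (mod 7). M₂ = 14, y₂ ≡ 1 (mod 13). M₃ = 91, y₃ ≡ 1 (mod 2). z = 5×26×3 + 12×14×1 + 1×91×1 ≡ 103 (mod 182)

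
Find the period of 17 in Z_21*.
Powers of 17 mod 21: 17^1≡17, 17^2≡16, 17^3≡20, 17^4≡4, 17^5≡5, 17^6≡1. So the order of 17 is 6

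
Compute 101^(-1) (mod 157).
Since 157 is prime, by Fermat 101^(-1) ≡ 101^{155} ≡ 14 (mod 157). Verify: 101 × 14 = 1414 ≡ 1 (mod 157)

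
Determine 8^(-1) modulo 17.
Since 17 is prime, by Fermat 8^(-1) ≡ 8^{15} ≡ 15 (mod 17). Verify: 8 × 15 = 120 ≡ 1 (mod 17)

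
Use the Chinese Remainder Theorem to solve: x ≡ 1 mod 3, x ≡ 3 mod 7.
M = 3 × 7 = 21. M₁ = 7, y₁ ≡ 1 mod 3. M₂ = 3, y₂ ≡ 5 mod 7. x = 1×7×1 + 3×3×5 ≡ 10 mod 21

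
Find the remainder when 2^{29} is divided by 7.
By Fermat: 2^{6} ≡ 1 (mod 7). 29 = 4×6 + 5. So 2^{29} ≡ 2^{5} ≡ 4 (mod 7)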